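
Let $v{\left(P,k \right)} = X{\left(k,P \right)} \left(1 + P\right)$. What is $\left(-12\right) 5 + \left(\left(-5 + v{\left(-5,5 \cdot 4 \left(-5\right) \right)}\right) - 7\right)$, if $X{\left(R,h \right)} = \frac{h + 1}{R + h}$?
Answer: $- \frac{7576}{105} \approx -72.152$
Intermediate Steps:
$X{\left(R,h \right)} = \frac{1 + h}{R + h}$
$v{\left(P,k \right)} = \frac{\left(1 + P\right)^{2}}{P + k}$ ($v{\left(P,k \right)} = \frac{1 + P}{k + P} \left(1 + P\right) = \frac{1 + P}{P + k} \left(1 + P\right) = \frac{\left(1 + P\right)^{2}}{P + k}$)
$\left(-12\right) 5 + \left(\left(-5 + v{\left(-5,5 \cdot 4 \left(-5\right) \right)}\right) - 7\right) = \left(-12\right) 5 - \left(12 - \frac{\left(1 - 5\right)^{2}}{-5 + 5 \cdot 4 \left(-5\right)}\right) = -60 - \left(12 - \frac{\left(-4\right)^{2}}{-5 + 20 \left(-5\right)}\right) = -60 - \left(12 - \frac{16}{-5 - 100}\right) = -60 - \left(12 + \frac{16}{105}\right) = -60 + \left(\left(-5 + 16 \left(- \frac{1}{105}\right)\right) - 7\right) = -60 - \frac{1276}{105} = - \frac{7576}{105}$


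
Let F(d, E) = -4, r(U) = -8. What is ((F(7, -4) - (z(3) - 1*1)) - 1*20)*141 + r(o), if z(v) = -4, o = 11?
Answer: -2687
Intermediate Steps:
((F(7, -4) - (z(3) - 1*1)) - 1*20)*141 + r(o) = ((-4 - (-4 - 1*1)) - 1*20)*141 - 8 = ((-4 - (-4 - 1)) - 20)*141 - 8 = ((-4 - 1*(-5)) - 20)*141 - 8 = ((-4 + 5) - 20)*141 - 8 = (1 - 20)*141 - 8 = -19*141 - 8 = -2679 - 8 = -2687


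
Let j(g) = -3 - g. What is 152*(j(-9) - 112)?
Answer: -16112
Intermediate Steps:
152*(j(-9) - 112) = 152*((-3 - 1*(-9)) - 112) = 152*((-3 + 9) - 112) = 152*(6 - 112) = 152*(-106) = -16112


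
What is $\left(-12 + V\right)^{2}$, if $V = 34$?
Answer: $484$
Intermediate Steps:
$\left(-12 + V\right)^{2} = \left(-12 + 34\right)^{2} = 22^{2} = 484$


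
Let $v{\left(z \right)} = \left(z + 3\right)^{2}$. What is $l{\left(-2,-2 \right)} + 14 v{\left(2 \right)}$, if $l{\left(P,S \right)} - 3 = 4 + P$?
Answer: $355$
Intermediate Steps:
$v{\left(z \right)} = \left(3 + z\right)^{2}$
$l{\left(P,S \right)} = 7 + P$ ($l{\left(P,S \right)} = 3 + \left(4 + P\right) = 7 + P$)
$l{\left(-2,-2 \right)} + 14 v{\left(2 \right)} = \left(7 - 2\right) + 14 \left(3 + 2\right)^{2} = 5 + 14 \cdot 5^{2} = 5 + 14 \cdot 25 = 5 + 350 = 355$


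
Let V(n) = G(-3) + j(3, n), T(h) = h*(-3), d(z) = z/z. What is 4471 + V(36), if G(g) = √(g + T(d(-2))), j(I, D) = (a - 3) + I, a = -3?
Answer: 4468 + I*√6 ≈ 4468.0 + 2.4495*I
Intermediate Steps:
d(z) = 1
T(h) = -3*h
j(I, D) = -6 + I (j(I, D) = (-3 - 3) + I = -6 + I)
G(g) = √(-3 + g) (G(g) = √(g - 3*1) = √(g - 3) = √(-3 + g))
V(n) = -3 + I*√6 (V(n) = √(-3 - 3) + (-6 + 3) = √(-6) - 3 = I*√6 - 3 = -3 + I*√6)
4471 + V(36) = 4471 + (-3 + I*√6) = 4468 + I*√6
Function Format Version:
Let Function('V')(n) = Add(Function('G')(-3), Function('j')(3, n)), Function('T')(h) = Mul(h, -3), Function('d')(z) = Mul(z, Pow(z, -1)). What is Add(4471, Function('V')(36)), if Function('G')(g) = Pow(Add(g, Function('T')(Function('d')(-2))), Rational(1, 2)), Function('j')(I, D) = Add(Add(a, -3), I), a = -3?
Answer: Add(4468, Mul(I, Pow(6, Rational(1, 2)))) ≈ Add(4468.0, Mul(2.4495, I))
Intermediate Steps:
Function('d')(z) = 1
Function('T')(h) = Mul(-3, h)
Function('j')(I, D) = Add(-6, I) (Function('j')(I, D) = Add(Add(-3, -3), I) = Add(-6, I))
Function('G')(g) = Pow(Add(-3, g), Rational(1, 2)) (Function('G')(g) = Pow(Add(g, Mul(-3, 1)), Rational(1, 2)) = Pow(Add(g, -3), Rational(1, 2)) = Pow(Add(-3, g), Rational(1, 2)))
Function('V')(n) = Add(-3, Mul(I, Pow(6, Rational(1, 2)))) (Function('V')(n) = Add(Pow(Add(-3, -3), Rational(1, 2)), Add(-6, 3)) = Add(Pow(-6, Rational(1, 2)), -3) = Add(Mul(I, Pow(6, Rational(1, 2))), -3) = Add(-3, Mul(I, Pow(6, Rational(1, 2)))))
Add(4471, Function('V')(36)) = Add(4471, Add(-3, Mul(I, Pow(6, Rational(1, 2))))) = Add(4468, Mul(I, Pow(6, Rational(1, 2))))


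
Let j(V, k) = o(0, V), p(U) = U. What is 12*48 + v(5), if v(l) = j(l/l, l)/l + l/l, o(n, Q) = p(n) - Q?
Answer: 2884/5 ≈ 576.80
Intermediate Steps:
o(n, Q) = n - Q
j(V, k) = -V (j(V, k) = 0 - V = -V)
v(l) = 1 - 1/l (v(l) = (-l/l)/l + l/l = (-1*1)/l + 1 = -1/l + 1 = 1 - 1/l)
12*48 + v(5) = 12*48 + (-1 + 5)/5 = 576 + (1/5)*4 = 576 + 4/5 = 2884/5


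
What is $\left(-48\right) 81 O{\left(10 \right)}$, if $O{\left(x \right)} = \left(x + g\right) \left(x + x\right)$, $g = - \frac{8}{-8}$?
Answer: $-855360$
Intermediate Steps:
$g = 1$ ($g = \left(-8\right) \left(- \frac{1}{8}\right) = 1$)
$O{\left(x \right)} = 2 x \left(1 + x\right)$ ($O{\left(x \right)} = \left(x + 1\right) \left(x + x\right) = \left(1 + x\right) 2 x = 2 x \left(1 + x\right)$)
$\left(-48\right) 81 O{\left(10 \right)} = \left(-48\right) 81 \cdot 2 \cdot 10 \left(1 + 10\right) = - 3888 \cdot 2 \cdot 10 \cdot 11 = \left(-3888\right) 220 = -855360$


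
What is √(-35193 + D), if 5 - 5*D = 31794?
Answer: I*√1038770/5 ≈ 203.84*I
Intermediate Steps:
D = -31789/5 (D = 1 - ⅕*31794 = 1 - 31794/5 = -31789/5 ≈ -6357.8)
√(-35193 + D) = √(-35193 - 31789/5) = √(-207754/5) = I*√1038770/5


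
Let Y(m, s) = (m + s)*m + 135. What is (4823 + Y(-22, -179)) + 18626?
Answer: 28006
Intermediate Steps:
Y(m, s) = 135 + m*(m + s) (Y(m, s) = m*(m + s) + 135 = 135 + m*(m + s))
(4823 + Y(-22, -179)) + 18626 = (4823 + (135 + (-22)² - 22*(-179))) + 18626 = (4823 + (135 + 484 + 3938)) + 18626 = (4823 + 4557) + 18626 = 9380 + 18626 = 28006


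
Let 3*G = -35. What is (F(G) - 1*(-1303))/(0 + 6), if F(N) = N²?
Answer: 6476/27 ≈ 239.85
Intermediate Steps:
G = -35/3 (G = (⅓)*(-35) = -35/3 ≈ -11.667)
(F(G) - 1*(-1303))/(0 + 6) = ((-35/3)² - 1*(-1303))/(0 + 6) = (1225/9 + 1303)/6 = (⅙)*(12952/9) = 6476/27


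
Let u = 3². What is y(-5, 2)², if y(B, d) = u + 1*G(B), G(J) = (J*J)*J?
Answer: 13456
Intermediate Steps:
G(J) = J³ (G(J) = J²*J = J³)
u = 9
y(B, d) = 9 + B³ (y(B, d) = 9 + 1*B³ = 9 + B³)
y(-5, 2)² = (9 + (-5)³)² = (9 - 125)² = (-116)² = 13456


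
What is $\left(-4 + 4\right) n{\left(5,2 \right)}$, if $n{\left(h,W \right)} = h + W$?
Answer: $0$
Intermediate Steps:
$n{\left(h,W \right)} = W + h$
$\left(-4 + 4\right) n{\left(5,2 \right)} = \left(-4 + 4\right) \left(2 + 5\right) = 0 \cdot 7 = 0$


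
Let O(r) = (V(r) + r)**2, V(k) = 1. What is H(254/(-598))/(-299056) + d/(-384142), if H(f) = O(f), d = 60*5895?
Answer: -295515660132629/320949506052461 ≈ -0.92075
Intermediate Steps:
d = 353700
O(r) = (1 + r)**2
H(f) = (1 + f)**2
H(254/(-598))/(-299056) + d/(-384142) = (1 + 254/(-598))**2/(-299056) + 353700/(-384142) = (1 + 254*(-1/598))**2*(-1/299056) + 353700*(-1/384142) = (1 - 127/299)**2*(-1/299056) - 176850/192071 = (172/299)**2*(-1/299056) - 176850/192071 = (29584/89401)*(-1/299056) - 176850/192071 = -1849/1670994091 - 176850/192071 = -295515660132629/320949506052461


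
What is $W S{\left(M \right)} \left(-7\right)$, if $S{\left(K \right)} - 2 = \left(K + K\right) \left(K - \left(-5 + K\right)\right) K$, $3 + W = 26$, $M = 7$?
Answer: $-79212$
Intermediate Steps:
$W = 23$ ($W = -3 + 26 = 23$)
$S{\left(K \right)} = 2 + 10 K^{2}$ ($S{\left(K \right)} = 2 + \left(K + K\right) \left(K - \left(-5 + K\right)\right) K = 2 + 2 K 5 K = 2 + 10 K K = 2 + 10 K^{2}$)
$W S{\left(M \right)} \left(-7\right) = 23 \left(2 + 10 \cdot 7^{2}\right) \left(-7\right) = 23 \left(2 + 10 \cdot 49\right) \left(-7\right) = 23 \left(2 + 490\right) \left(-7\right) = 23 \cdot 492 \left(-7\right) = 11316 \left(-7\right) = -79212$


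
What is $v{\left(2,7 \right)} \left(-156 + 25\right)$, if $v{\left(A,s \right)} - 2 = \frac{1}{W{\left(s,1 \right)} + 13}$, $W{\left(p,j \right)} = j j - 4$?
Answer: $- \frac{2751}{10} \approx -275.1$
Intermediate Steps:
$W{\left(p,j \right)} = -4 + j^{2}$ ($W{\left(p,j \right)} = j^{2} - 4 = -4 + j^{2}$)
$v{\left(A,s \right)} = \frac{21}{10}$ ($v{\left(A,s \right)} = 2 + \frac{1}{\left(-4 + 1^{2}\right) + 13} = 2 + \frac{1}{\left(-4 + 1\right) + 13} = 2 + \frac{1}{-3 + 13} = 2 + \frac{1}{10} = \frac{21}{10}$)
$v{\left(2,7 \right)} \left(-156 + 25\right) = \frac{21 \left(-156 + 25\right)}{10} = \frac{21}{10} \left(-131\right) = - \frac{2751}{10}$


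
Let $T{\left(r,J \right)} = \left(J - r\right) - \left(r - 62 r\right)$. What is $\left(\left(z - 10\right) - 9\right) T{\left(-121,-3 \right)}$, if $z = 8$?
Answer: $79893$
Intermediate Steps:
$T{\left(r,J \right)} = J + 60 r$ ($T{\left(r,J \right)} = \left(J - r\right) - - 61 r = \left(J - r\right) + 61 r = J + 60 r$)
$\left(\left(z - 10\right) - 9\right) T{\left(-121,-3 \right)} = \left(\left(8 - 10\right) - 9\right) \left(-3 + 60 \left(-121\right)\right) = \left(-2 - 9\right) \left(-3 - 7260\right) = \left(-11\right) \left(-7263\right) = 79893$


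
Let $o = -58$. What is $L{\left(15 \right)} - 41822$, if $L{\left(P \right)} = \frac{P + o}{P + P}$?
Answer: $- \frac{1254703}{30} \approx -41823.0$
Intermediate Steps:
$L{\left(P \right)} = \frac{-58 + P}{2 P}$ ($L{\left(P \right)} = \frac{P - 58}{P + P} = \frac{-58 + P}{2 P}$)
$L{\left(15 \right)} - 41822 = \frac{-58 + 15}{2 \cdot 15} - 41822 = \frac{1}{2} \cdot \frac{1}{15} \left(-43\right) - 41822 = - \frac{43}{30} - 41822 = - \frac{1254703}{30}$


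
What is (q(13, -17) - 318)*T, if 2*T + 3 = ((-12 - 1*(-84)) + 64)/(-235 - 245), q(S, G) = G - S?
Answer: 5713/10 ≈ 571.30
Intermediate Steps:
T = -197/120 (T = -3/2 + (((-12 - 1*(-84)) + 64)/(-235 - 245))/2 = -3/2 + (((-12 + 84) + 64)/(-480))/2 = -3/2 + ((72 + 64)*(-1/480))/2 = -3/2 + (136*(-1/480))/2 = -3/2 + (½)*(-17/60) = -3/2 - 17/120 = -197/120 ≈ -1.6417)
(q(13, -17) - 318)*T = ((-17 - 1*13) - 318)*(-197/120) = ((-17 - 13) - 318)*(-197/120) = (-30 - 318)*(-197/120) = -348*(-197/120) = 5713/10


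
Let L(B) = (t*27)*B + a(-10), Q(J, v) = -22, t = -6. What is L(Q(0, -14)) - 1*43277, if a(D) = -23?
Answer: -39736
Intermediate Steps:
L(B) = -23 - 162*B (L(B) = (-6*27)*B - 23 = -162*B - 23 = -23 - 162*B)
L(Q(0, -14)) - 1*43277 = (-23 - 162*(-22)) - 1*43277 = (-23 + 3564) - 43277 = 3541 - 43277 = -39736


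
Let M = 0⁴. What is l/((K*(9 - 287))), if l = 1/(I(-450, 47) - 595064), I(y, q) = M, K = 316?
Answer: 1/52275182272 ≈ 1.9130e-11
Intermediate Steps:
M = 0
I(y, q) = 0
l = -1/595064 (l = 1/(0 - 595064) = 1/(-595064) = -1/595064 ≈ -1.6805e-6)
l/((K*(9 - 287))) = -1/(316*(9 - 287))/595064 = -1/(595064*(316*(-278))) = -1/595064/(-87848) = -1/595064*(-1/87848) = 1/52275182272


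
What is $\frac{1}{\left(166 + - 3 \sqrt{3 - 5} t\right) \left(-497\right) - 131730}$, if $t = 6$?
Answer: $- \frac{26779}{5756926457} - \frac{4473 i \sqrt{2}}{23027705828} \approx -4.6516 \cdot 10^{-6} - 2.747 \cdot 10^{-7} i$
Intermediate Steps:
$\frac{1}{\left(166 + - 3 \sqrt{3 - 5} t\right) \left(-497\right) - 131730} = \frac{1}{\left(166 + - 3 \sqrt{3 - 5} \cdot 6\right) \left(-497\right) - 131730} = \frac{1}{\left(166 + - 3 \sqrt{-2} \cdot 6\right) \left(-497\right) - 131730} = \frac{1}{\left(166 + - 3 i \sqrt{2} \cdot 6\right) \left(-497\right) - 131730} = \frac{1}{\left(166 - 18 i \sqrt{2}\right) \left(-497\right) - 131730} = \frac{1}{\left(-82502 + 8946 i \sqrt{2}\right) - 131730} = \frac{1}{-214232 + 8946 i \sqrt{2}}$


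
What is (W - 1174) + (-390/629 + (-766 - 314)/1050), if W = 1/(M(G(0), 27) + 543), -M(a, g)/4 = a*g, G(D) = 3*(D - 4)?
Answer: -47596799441/40485585 ≈ -1175.6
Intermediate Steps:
G(D) = -12 + 3*D (G(D) = 3*(-4 + D) = -12 + 3*D)
M(a, g) = -4*a*g
W = 1/1839 (W = 1/(-4*(-12 + 3*0)*27 + 543) = 1/(-4*(-12 + 0)*27 + 543) = 1/(-4*(-12)*27 + 543) = 1/(1296 + 543) = 1/1839 ≈ 0.00054377)
(W - 1174) + (-390/629 + (-766 - 314)/1050) = (1/1839 - 1174) + (-390/629 + (-766 - 314)/1050) = -2158985/1839 + (-390*1/629 - 1080*1/1050) = -2158985/1839 + (-390/629 - 36/35) = -2158985/1839 - 36294/22015 = -47596799441/40485585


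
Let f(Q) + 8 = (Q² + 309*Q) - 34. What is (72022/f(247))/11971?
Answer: 36011/821749295 ≈ 4.3822e-5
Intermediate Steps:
f(Q) = -42 + Q² + 309*Q (f(Q) = -8 + ((Q² + 309*Q) - 34) = -8 + (-34 + Q² + 309*Q) = -42 + Q² + 309*Q)
(72022/f(247))/11971 = (72022/(-42 + 247² + 309*247))/11971 = (72022/(-42 + 61009 + 76323))*(1/11971) = (72022/137290)*(1/11971) = (72022*(1/137290))*(1/11971) = (36011/68645)*(1/11971) = 36011/821749295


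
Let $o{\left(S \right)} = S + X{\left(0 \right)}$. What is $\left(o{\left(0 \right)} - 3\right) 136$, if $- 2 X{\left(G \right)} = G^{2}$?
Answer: $-408$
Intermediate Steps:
$X{\left(G \right)} = - \frac{G^{2}}{2}$
$o{\left(S \right)} = S$ ($o{\left(S \right)} = S - \frac{0^{2}}{2} = S - 0 = S + 0 = S$)
$\left(o{\left(0 \right)} - 3\right) 136 = \left(0 - 3\right) 136 = \left(-3\right) 136 = -408$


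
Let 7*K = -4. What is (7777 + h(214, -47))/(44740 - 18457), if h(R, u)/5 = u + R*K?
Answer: 48514/183981 ≈ 0.26369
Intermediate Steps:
K = -4/7 (K = (1/7)*(-4) = -4/7 ≈ -0.57143)
h(R, u) = 5*u - 20*R/7 (h(R, u) = 5*(u + R*(-4/7)) = 5*(u - 4*R/7) = 5*u - 20*R/7)
(7777 + h(214, -47))/(44740 - 18457) = (7777 + (5*(-47) - 20/7*214))/(44740 - 18457) = (7777 + (-235 - 4280/7))/26283 = (7777 - 5925/7)*(1/26283) = (48514/7)*(1/26283) = 48514/183981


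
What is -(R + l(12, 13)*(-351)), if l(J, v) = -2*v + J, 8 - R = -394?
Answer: -5316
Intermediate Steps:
R = 402 (R = 8 - 1*(-394) = 8 + 394 = 402)
l(J, v) = J - 2*v
-(R + l(12, 13)*(-351)) = -(402 + (12 - 2*13)*(-351)) = -(402 + (12 - 26)*(-351)) = -(402 - 14*(-351)) = -(402 + 4914) = -1*5316 = -5316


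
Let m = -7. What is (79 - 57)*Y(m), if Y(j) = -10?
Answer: -220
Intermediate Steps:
(79 - 57)*Y(m) = (79 - 57)*(-10) = 22*(-10) = -220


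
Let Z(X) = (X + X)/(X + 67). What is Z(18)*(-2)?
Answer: -72/85 ≈ -0.84706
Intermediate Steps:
Z(X) = 2*X/(67 + X) (Z(X) = (2*X)/(67 + X) = 2*X/(67 + X))
Z(18)*(-2) = (2*18/(67 + 18))*(-2) = (2*18/85)*(-2) = (2*18*(1/85))*(-2) = (36/85)*(-2) = -72/85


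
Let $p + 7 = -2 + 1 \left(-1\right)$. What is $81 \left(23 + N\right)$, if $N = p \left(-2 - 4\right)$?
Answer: $6723$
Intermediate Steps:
$p = -10$ ($p = -7 + \left(-2 + 1 \left(-1\right)\right) = -7 - 3 = -10$)
$N = 60$ ($N = - 10 \left(-2 - 4\right) = \left(-10\right) \left(-6\right) = 60$)
$81 \left(23 + N\right) = 81 \left(23 + 60\right) = 81 \cdot 83 = 6723$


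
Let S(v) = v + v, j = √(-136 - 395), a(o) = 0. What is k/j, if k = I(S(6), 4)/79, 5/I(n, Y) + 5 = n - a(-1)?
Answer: -5*I*√59/97881 ≈ -0.00039237*I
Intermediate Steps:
j = 3*I*√59 (j = √(-531) = 3*I*√59 ≈ 23.043*I)
S(v) = 2*v
I(n, Y) = 5/(-5 + n) (I(n, Y) = 5/(-5 + (n - 1*0)) = 5/(-5 + (n + 0)) = 5/(-5 + n))
k = 5/553 (k = (5/(-5 + 2*6))/79 = (5/(-5 + 12))*(1/79) = (5/7)*(1/79) = 5/553 ≈ 0.0090416)
k/j = 5/(553*((3*I*√59))) = 5*(-I*√59/177)/553 = -5*I*√59/97881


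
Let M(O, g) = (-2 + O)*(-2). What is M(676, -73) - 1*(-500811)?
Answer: 499463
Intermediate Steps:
M(O, g) = 4 - 2*O
M(676, -73) - 1*(-500811) = (4 - 2*676) - 1*(-500811) = (4 - 1352) + 500811 = -1348 + 500811 = 499463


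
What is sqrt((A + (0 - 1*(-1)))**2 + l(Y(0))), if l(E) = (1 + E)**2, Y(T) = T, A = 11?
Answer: sqrt(145) ≈ 12.042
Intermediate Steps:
sqrt((A + (0 - 1*(-1)))**2 + l(Y(0))) = sqrt((11 + (0 - 1*(-1)))**2 + (1 + 0)**2) = sqrt((11 + (0 + 1))**2 + 1**2) = sqrt((11 + 1)**2 + 1) = sqrt(12**2 + 1) = sqrt(144 + 1) = sqrt(145)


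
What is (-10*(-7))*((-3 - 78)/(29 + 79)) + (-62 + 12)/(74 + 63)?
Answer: -14485/274 ≈ -52.865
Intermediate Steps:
(-10*(-7))*((-3 - 78)/(29 + 79)) + (-62 + 12)/(74 + 63) = 70*(-81/108) - 50/137 = 70*(-81*1/108) - 50*1/137 = 70*(-3/4) - 50/137 = -105/2 - 50/137 = -14485/274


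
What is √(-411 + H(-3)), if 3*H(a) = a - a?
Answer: I*√411 ≈ 20.273*I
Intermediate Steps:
H(a) = 0 (H(a) = (a - a)/3 = (⅓)*0 = 0)
√(-411 + H(-3)) = √(-411 + 0) = √(-411) = I*√411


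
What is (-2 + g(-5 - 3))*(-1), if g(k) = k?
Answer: 10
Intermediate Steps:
(-2 + g(-5 - 3))*(-1) = (-2 + (-5 - 3))*(-1) = (-2 - 8)*(-1) = -10*(-1) = 10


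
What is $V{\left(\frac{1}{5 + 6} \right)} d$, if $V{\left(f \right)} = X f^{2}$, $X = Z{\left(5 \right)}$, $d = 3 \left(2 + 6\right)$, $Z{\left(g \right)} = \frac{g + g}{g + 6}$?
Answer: $\frac{240}{1331} \approx 0.18032$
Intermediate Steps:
$Z{\left(g \right)} = \frac{2 g}{6 + g}$
$d = 24$ ($d = 3 \cdot 8 = 24$)
$X = \frac{10}{11}$ ($X = 2 \cdot 5 \frac{1}{6 + 5} = 2 \cdot 5 \cdot \frac{1}{11} = \frac{10}{11} \approx 0.90909$)
$V{\left(f \right)} = \frac{10 f^{2}}{11}$
$V{\left(\frac{1}{5 + 6} \right)} d = \frac{10 \left(\frac{1}{5 + 6}\right)^{2}}{11} \cdot 24 = \frac{10 \left(\frac{1}{11}\right)^{2}}{11} \cdot 24 = \frac{10}{11 \cdot 121} \cdot 24 = \frac{10}{11} \cdot \frac{1}{121} \cdot 24 = \frac{10}{1331} \cdot 24 = \frac{240}{1331}$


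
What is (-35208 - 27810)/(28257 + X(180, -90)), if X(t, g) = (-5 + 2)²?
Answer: -10503/4711 ≈ -2.2295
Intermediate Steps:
X(t, g) = 9 (X(t, g) = (-3)² = 9)
(-35208 - 27810)/(28257 + X(180, -90)) = (-35208 - 27810)/(28257 + 9) = -63018/28266 = -63018*1/28266 = -10503/4711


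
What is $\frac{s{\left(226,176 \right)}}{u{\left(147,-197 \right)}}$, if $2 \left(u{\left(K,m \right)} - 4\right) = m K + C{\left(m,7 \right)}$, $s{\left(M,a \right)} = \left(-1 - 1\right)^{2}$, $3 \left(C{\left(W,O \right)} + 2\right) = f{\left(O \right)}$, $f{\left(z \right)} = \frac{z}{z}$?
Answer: $- \frac{12}{43429} \approx -0.00027631$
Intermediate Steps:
$f{\left(z \right)} = 1$
$C{\left(W,O \right)} = - \frac{5}{3}$ ($C{\left(W,O \right)} = -2 + \frac{1}{3} \cdot 1 = -2 + \frac{1}{3} = - \frac{5}{3}$)
$s{\left(M,a \right)} = 4$ ($s{\left(M,a \right)} = \left(-2\right)^{2} = 4$)
$u{\left(K,m \right)} = \frac{19}{6} + \frac{K m}{2}$ ($u{\left(K,m \right)} = 4 + \frac{m K - \frac{5}{3}}{2} = 4 + \frac{K m - \frac{5}{3}}{2} = 4 + \frac{- \frac{5}{3} + K m}{2} = 4 + \left(- \frac{5}{6} + \frac{K m}{2}\right) = \frac{19}{6} + \frac{K m}{2}$)
$\frac{s{\left(226,176 \right)}}{u{\left(147,-197 \right)}} = \frac{4}{\frac{19}{6} + \frac{1}{2} \cdot 147 \left(-197\right)} = \frac{4}{\frac{19}{6} - \frac{28959}{2}} = \frac{4}{- \frac{43429}{3}} = 4 \left(- \frac{3}{43429}\right) = - \frac{12}{43429}$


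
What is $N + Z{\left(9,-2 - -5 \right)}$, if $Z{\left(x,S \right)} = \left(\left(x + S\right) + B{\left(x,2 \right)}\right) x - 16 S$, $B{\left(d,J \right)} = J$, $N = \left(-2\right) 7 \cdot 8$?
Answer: $-34$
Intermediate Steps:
$N = -112$ ($N = \left(-14\right) 8 = -112$)
$Z{\left(x,S \right)} = - 16 S + x \left(2 + S + x\right)$ ($Z{\left(x,S \right)} = \left(\left(x + S\right) + 2\right) x - 16 S = \left(\left(S + x\right) + 2\right) x - 16 S = \left(2 + S + x\right) x - 16 S = x \left(2 + S + x\right) - 16 S = - 16 S + x \left(2 + S + x\right)$)
$N + Z{\left(9,-2 - -5 \right)} = -112 + \left(9^{2} - 16 \left(-2 - -5\right) + 2 \cdot 9 + \left(-2 - -5\right) 9\right) = -112 + \left(81 - 16 \left(-2 + 5\right) + 18 + \left(-2 + 5\right) 9\right) = -112 + \left(81 - 48 + 18 + 3 \cdot 9\right) = -112 + \left(81 - 48 + 18 + 27\right) = -112 + 78 = -34$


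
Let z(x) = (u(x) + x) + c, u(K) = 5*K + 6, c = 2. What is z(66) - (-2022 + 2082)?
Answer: 344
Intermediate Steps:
u(K) = 6 + 5*K
z(x) = 8 + 6*x (z(x) = ((6 + 5*x) + x) + 2 = (6 + 6*x) + 2 = 8 + 6*x)
z(66) - (-2022 + 2082) = (8 + 6*66) - (-2022 + 2082) = (8 + 396) - 1*60 = 404 - 60 = 344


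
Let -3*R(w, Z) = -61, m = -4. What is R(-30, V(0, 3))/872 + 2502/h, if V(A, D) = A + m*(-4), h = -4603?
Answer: -6264449/12041448 ≈ -0.52024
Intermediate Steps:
V(A, D) = 16 + A (V(A, D) = A - 4*(-4) = A + 16 = 16 + A)
R(w, Z) = 61/3 (R(w, Z) = -1/3*(-61) = 61/3)
R(-30, V(0, 3))/872 + 2502/h = (61/3)/872 + 2502/(-4603) = (61/3)*(1/872) + 2502*(-1/4603) = 61/2616 - 2502/4603 = -6264449/12041448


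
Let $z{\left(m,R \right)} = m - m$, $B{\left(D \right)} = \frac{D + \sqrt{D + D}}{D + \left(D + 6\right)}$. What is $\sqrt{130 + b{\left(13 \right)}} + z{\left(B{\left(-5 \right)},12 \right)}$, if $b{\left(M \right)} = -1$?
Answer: $\sqrt{129} \approx 11.358$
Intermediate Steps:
$B{\left(D \right)} = \frac{D + \sqrt{2} \sqrt{D}}{6 + 2 D}$ ($B{\left(D \right)} = \frac{D + \sqrt{2 D}}{D + \left(6 + D\right)} = \frac{D + \sqrt{2} \sqrt{D}}{6 + 2 D}$)
$z{\left(m,R \right)} = 0$
$\sqrt{130 + b{\left(13 \right)}} + z{\left(B{\left(-5 \right)},12 \right)} = \sqrt{130 - 1} + 0 = \sqrt{129} + 0 = \sqrt{129}$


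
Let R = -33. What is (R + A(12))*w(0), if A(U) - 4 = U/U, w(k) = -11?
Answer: 308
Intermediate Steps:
A(U) = 5 (A(U) = 4 + U/U = 4 + 1 = 5)
(R + A(12))*w(0) = (-33 + 5)*(-11) = -28*(-11) = 308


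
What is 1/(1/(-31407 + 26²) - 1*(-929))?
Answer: 30731/28549098 ≈ 0.0010764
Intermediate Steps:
1/(1/(-31407 + 26²) - 1*(-929)) = 1/(1/(-31407 + 676) + 929) = 1/(1/(-30731) + 929) = 1/(-1/30731 + 929) = 1/(28549098/30731) = 30731/28549098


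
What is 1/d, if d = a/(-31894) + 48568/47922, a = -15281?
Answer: 20654382/30828701 ≈ 0.66997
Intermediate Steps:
d = 30828701/20654382 (d = -15281/(-31894) + 48568/47922 = -15281*(-1/31894) + 48568*(1/47922) = 413/862 + 24284/23961 = 30828701/20654382 ≈ 1.4926)
1/d = 1/(30828701/20654382) = 20654382/30828701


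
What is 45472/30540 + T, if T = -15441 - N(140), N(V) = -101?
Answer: -117109532/7635 ≈ -15339.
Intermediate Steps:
T = -15340 (T = -15441 - 1*(-101) = -15441 + 101 = -15340)
45472/30540 + T = 45472/30540 - 15340 = 45472*(1/30540) - 15340 = 11368/7635 - 15340 = -117109532/7635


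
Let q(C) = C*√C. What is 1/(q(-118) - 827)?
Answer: I/(-827*I + 118*√118) ≈ -0.0003554 + 0.00055085*I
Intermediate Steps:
q(C) = C^(3/2)
1/(q(-118) - 827) = 1/((-118)^(3/2) - 827) = 1/(-118*I*√118 - 827) = 1/(-827 - 118*I*√118)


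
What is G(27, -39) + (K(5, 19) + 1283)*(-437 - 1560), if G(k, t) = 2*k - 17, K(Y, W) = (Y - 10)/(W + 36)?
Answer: -28181257/11 ≈ -2.5619e+6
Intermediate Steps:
K(Y, W) = (-10 + Y)/(36 + W)
G(k, t) = -17 + 2*k
G(27, -39) + (K(5, 19) + 1283)*(-437 - 1560) = (-17 + 2*27) + ((-10 + 5)/(36 + 19) + 1283)*(-437 - 1560) = (-17 + 54) + (-5/55 + 1283)*(-1997) = 37 + ((1/55)*(-5) + 1283)*(-1997) = 37 + (-1/11 + 1283)*(-1997) = 37 + (14112/11)*(-1997) = 37 - 28181664/11 = -28181257/11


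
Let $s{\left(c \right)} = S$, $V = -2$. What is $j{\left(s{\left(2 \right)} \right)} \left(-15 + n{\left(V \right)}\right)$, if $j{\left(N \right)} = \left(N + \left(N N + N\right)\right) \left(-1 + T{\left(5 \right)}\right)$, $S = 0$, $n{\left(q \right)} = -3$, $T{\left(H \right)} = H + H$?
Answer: $0$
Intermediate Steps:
$T{\left(H \right)} = 2 H$
$s{\left(c \right)} = 0$
$j{\left(N \right)} = 9 N^{2} + 18 N$ ($j{\left(N \right)} = \left(N + \left(N N + N\right)\right) \left(-1 + 2 \cdot 5\right) = \left(N + \left(N^{2} + N\right)\right) \left(-1 + 10\right) = \left(N + \left(N + N^{2}\right)\right) 9 = \left(N^{2} + 2 N\right) 9 = 9 N^{2} + 18 N$)
$j{\left(s{\left(2 \right)} \right)} \left(-15 + n{\left(V \right)}\right) = 9 \cdot 0 \left(2 + 0\right) \left(-15 - 3\right) = 9 \cdot 0 \cdot 2 \left(-18\right) = 0 \left(-18\right) = 0$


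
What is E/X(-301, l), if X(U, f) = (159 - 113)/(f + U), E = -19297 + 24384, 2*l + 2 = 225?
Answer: -1927973/92 ≈ -20956.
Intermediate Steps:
l = 223/2 (l = -1 + (½)*225 = -1 + 225/2 = 223/2 ≈ 111.50)
E = 5087
X(U, f) = 46/(U + f)
E/X(-301, l) = 5087/((46/(-301 + 223/2))) = 5087/((46/(-379/2))) = 5087/((46*(-2/379))) = 5087/(-92/379) = 5087*(-379/92) = -1927973/92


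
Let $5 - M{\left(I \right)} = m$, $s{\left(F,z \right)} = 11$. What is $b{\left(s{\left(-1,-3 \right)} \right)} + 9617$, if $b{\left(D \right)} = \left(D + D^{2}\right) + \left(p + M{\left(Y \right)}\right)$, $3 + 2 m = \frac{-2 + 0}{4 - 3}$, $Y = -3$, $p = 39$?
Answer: $\frac{19591}{2} \approx 9795.5$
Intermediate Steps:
$m = - \frac{5}{2}$ ($m = - \frac{3}{2} + \frac{\left(-2 + 0\right) \frac{1}{4 - 3}}{2} = - \frac{3}{2} + \frac{\left(-2\right) 1^{-1}}{2} = - \frac{3}{2} + \frac{\left(-2\right) 1}{2} = - \frac{3}{2} + \frac{1}{2} \left(-2\right) = - \frac{3}{2} - 1 = - \frac{5}{2} \approx -2.5$)
$M{\left(I \right)} = \frac{15}{2}$ ($M{\left(I \right)} = 5 - - \frac{5}{2} = 5 + \frac{5}{2} = \frac{15}{2}$)
$b{\left(D \right)} = \frac{93}{2} + D + D^{2}$ ($b{\left(D \right)} = \left(D + D^{2}\right) + \left(39 + \frac{15}{2}\right) = \left(D + D^{2}\right) + \frac{93}{2} = \frac{93}{2} + D + D^{2}$)
$b{\left(s{\left(-1,-3 \right)} \right)} + 9617 = \left(\frac{93}{2} + 11 + 11^{2}\right) + 9617 = \left(\frac{93}{2} + 11 + 121\right) + 9617 = \frac{357}{2} + 9617 = \frac{19591}{2}$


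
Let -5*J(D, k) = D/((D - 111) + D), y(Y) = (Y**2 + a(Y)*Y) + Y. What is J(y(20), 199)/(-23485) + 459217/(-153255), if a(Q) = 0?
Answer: -24958862299/8329562505 ≈ -2.9964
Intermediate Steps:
y(Y) = Y + Y**2 (y(Y) = (Y**2 + 0*Y) + Y = (Y**2 + 0) + Y = Y**2 + Y = Y + Y**2)
J(D, k) = -D/(5*(-111 + 2*D)) (J(D, k) = -D/(5*((D - 111) + D)) = -D/(5*((-111 + D) + D)) = -D/(5*(-111 + 2*D)))
J(y(20), 199)/(-23485) + 459217/(-153255) = -20*(1 + 20)/(-555 + 10*(20*(1 + 20)))/(-23485) + 459217/(-153255) = -20*21/(-555 + 10*(20*21))*(-1/23485) + 459217*(-1/153255) = -1*420/(-555 + 10*420)*(-1/23485) - 459217/153255 = -1*420/(-555 + 4200)*(-1/23485) - 459217/153255 = -1*420/3645*(-1/23485) - 459217/153255 = -1*420*1/3645*(-1/23485) - 459217/153255 = -28/243*(-1/23485) - 459217/153255 = 4/815265 - 459217/153255 = -24958862299/8329562505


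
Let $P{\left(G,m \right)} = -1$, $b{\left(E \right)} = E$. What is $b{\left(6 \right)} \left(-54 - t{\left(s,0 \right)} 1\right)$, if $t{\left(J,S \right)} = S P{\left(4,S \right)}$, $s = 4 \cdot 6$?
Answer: $-324$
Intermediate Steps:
$s = 24$
$t{\left(J,S \right)} = - S$ ($t{\left(J,S \right)} = S \left(-1\right) = - S$)
$b{\left(6 \right)} \left(-54 - t{\left(s,0 \right)} 1\right) = 6 \left(-54 - \left(-1\right) 0 \cdot 1\right) = 6 \left(-54 - 0 \cdot 1\right) = 6 \left(-54 - 0\right) = 6 \left(-54 + 0\right) = 6 \left(-54\right) = -324$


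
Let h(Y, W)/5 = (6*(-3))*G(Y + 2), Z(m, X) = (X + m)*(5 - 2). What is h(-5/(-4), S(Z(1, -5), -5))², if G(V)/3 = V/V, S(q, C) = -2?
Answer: 72900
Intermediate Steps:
Z(m, X) = 3*X + 3*m (Z(m, X) = (X + m)*3 = 3*X + 3*m)
G(V) = 3 (G(V) = 3*(V/V) = 3*1 = 3)
h(Y, W) = -270 (h(Y, W) = 5*((6*(-3))*3) = 5*(-18*3) = 5*(-54) = -270)
h(-5/(-4), S(Z(1, -5), -5))² = (-270)² = 72900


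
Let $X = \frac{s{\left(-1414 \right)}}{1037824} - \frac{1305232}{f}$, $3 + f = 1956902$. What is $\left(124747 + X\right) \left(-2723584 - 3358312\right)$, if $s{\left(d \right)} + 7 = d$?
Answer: $- \frac{192605598567406911473925}{253864593472} \approx -7.5869 \cdot 10^{11}$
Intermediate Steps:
$f = 1956899$ ($f = -3 + 1956902 = 1956899$)
$s{\left(d \right)} = -7 + d$
$X = - \frac{1357381848647}{2030916747776}$ ($X = \frac{-7 - 1414}{1037824} - \frac{1305232}{1956899} = \left(-1421\right) \frac{1}{1037824} - \frac{1305232}{1956899} = - \frac{1421}{1037824} - \frac{1305232}{1956899} = - \frac{1357381848647}{2030916747776} \approx -0.66836$)
$\left(124747 + X\right) \left(-2723584 - 3358312\right) = \left(124747 - \frac{1357381848647}{2030916747776}\right) \left(-2723584 - 3358312\right) = \frac{253349414152964025}{2030916747776} \left(-6081896\right) = - \frac{192605598567406911473925}{253864593472}$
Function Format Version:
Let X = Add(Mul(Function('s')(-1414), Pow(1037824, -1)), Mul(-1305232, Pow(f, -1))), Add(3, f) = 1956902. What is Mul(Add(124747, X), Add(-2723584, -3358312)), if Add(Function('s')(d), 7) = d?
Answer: Rational(-192605598567406911473925, 253864593472) ≈ -7.5869e+11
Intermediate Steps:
f = 1956899 (f = Add(-3, 1956902) = 1956899)
Function('s')(d) = Add(-7, d)
X = Rational(-1357381848647, 2030916747776) (X = Add(Mul(Add(-7, -1414), Pow(1037824, -1)), Mul(-1305232, Pow(1956899, -1))) = Add(Mul(-1421, Rational(1, 1037824)), Mul(-1305232, Rational(1, 1956899))) = Add(Rational(-1421, 1037824), Rational(-1305232, 1956899)) = Rational(-1357381848647, 2030916747776) ≈ -0.66836)
Mul(Add(124747, X), Add(-2723584, -3358312)) = Mul(Add(124747, Rational(-1357381848647, 2030916747776)), Add(-2723584, -3358312)) = Mul(Rational(253349414152964025, 2030916747776), -6081896) = Rational(-192605598567406911473925, 253864593472)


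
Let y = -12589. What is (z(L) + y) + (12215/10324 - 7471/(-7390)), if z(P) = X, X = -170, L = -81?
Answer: -486636169893/38147180 ≈ -12757.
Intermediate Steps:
z(P) = -170
(z(L) + y) + (12215/10324 - 7471/(-7390)) = (-170 - 12589) + (12215/10324 - 7471/(-7390)) = -12759 + (12215*(1/10324) - 7471*(-1/7390)) = -12759 + (12215/10324 + 7471/7390) = -12759 + 83699727/38147180 = -486636169893/38147180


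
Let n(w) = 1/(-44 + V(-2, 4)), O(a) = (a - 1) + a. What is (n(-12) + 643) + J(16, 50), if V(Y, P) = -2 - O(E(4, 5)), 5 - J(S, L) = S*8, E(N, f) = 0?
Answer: 23399/45 ≈ 519.98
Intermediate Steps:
O(a) = -1 + 2*a (O(a) = (-1 + a) + a = -1 + 2*a)
J(S, L) = 5 - 8*S (J(S, L) = 5 - S*8 = 5 - 8*S)
V(Y, P) = -1 (V(Y, P) = -2 - (-1 + 2*0) = -2 - (-1 + 0) = -2 - 1*(-1) = -2 + 1 = -1)
n(w) = -1/45 (n(w) = 1/(-44 - 1) = 1/(-45) = -1/45)
(n(-12) + 643) + J(16, 50) = (-1/45 + 643) + (5 - 8*16) = 28934/45 + (5 - 128) = 28934/45 - 123 = 23399/45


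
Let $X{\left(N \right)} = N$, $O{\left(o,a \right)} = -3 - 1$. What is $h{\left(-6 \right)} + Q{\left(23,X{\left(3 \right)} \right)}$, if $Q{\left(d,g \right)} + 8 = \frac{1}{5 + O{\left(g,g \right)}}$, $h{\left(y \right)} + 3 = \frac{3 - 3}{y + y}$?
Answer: $-10$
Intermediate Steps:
$O{\left(o,a \right)} = -4$ ($O{\left(o,a \right)} = -3 - 1 = -4$)
$h{\left(y \right)} = -3$ ($h{\left(y \right)} = -3 + \frac{3 - 3}{y + y} = -3 + \frac{0}{2 y} = -3 + 0 \frac{1}{2 y} = -3 + 0 = -3$)
$Q{\left(d,g \right)} = -7$ ($Q{\left(d,g \right)} = -8 + \frac{1}{5 - 4} = -8 + 1^{-1} = -8 + 1 = -7$)
$h{\left(-6 \right)} + Q{\left(23,X{\left(3 \right)} \right)} = -3 - 7 = -10$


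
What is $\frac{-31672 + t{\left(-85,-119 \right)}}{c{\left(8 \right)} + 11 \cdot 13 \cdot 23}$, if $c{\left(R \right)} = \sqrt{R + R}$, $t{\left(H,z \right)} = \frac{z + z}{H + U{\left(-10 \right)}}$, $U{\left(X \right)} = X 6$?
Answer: $- \frac{4592202}{477485} \approx -9.6175$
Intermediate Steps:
$U{\left(X \right)} = 6 X$
$t{\left(H,z \right)} = \frac{2 z}{-60 + H}$ ($t{\left(H,z \right)} = \frac{z + z}{H + 6 \left(-10\right)} = \frac{2 z}{H - 60} = \frac{2 z}{-60 + H}$)
$c{\left(R \right)} = \sqrt{2} \sqrt{R}$ ($c{\left(R \right)} = \sqrt{2 R} = \sqrt{2} \sqrt{R}$)
$\frac{-31672 + t{\left(-85,-119 \right)}}{c{\left(8 \right)} + 11 \cdot 13 \cdot 23} = \frac{-31672 + 2 \left(-119\right) \frac{1}{-60 - 85}}{\sqrt{2} \sqrt{8} + 11 \cdot 13 \cdot 23} = \frac{-31672 + 2 \left(-119\right) \frac{1}{-145}}{\sqrt{2} \cdot 2 \sqrt{2} + 143 \cdot 23} = \frac{-31672 + 2 \left(-119\right) \left(- \frac{1}{145}\right)}{4 + 3289} = \frac{-31672 + \frac{238}{145}}{3293} = \left(- \frac{4592202}{145}\right) \frac{1}{3293} = - \frac{4592202}{477485}$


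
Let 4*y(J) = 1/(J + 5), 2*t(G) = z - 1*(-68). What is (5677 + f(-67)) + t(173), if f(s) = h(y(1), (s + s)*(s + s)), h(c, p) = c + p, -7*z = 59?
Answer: 3975355/168 ≈ 23663.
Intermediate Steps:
z = -59/7 (z = -1/7*59 = -59/7 ≈ -8.4286)
t(G) = 417/14 (t(G) = (-59/7 - 1*(-68))/2 = (-59/7 + 68)/2 = (1/2)*(417/7) = 417/14)
y(J) = 1/(4*(5 + J)) (y(J) = 1/(4*(J + 5)) = 1/(4*(5 + J)))
f(s) = 1/24 + 4*s**2 (f(s) = 1/(4*(5 + 1)) + (s + s)*(s + s) = (1/4)/6 + (2*s)*(2*s) = (1/4)*(1/6) + 4*s**2 = 1/24 + 4*s**2)
(5677 + f(-67)) + t(173) = (5677 + (1/24 + 4*(-67)**2)) + 417/14 = (5677 + (1/24 + 4*4489)) + 417/14 = (5677 + (1/24 + 17956)) + 417/14 = (5677 + 430945/24) + 417/14 = 567193/24 + 417/14 = 3975355/168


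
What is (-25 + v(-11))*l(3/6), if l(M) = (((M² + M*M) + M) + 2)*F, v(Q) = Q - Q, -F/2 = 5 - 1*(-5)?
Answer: 1500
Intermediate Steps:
F = -20 (F = -2*(5 - 1*(-5)) = -2*(5 + 5) = -2*10 = -20)
v(Q) = 0
l(M) = -40 - 40*M² - 20*M (l(M) = (((M² + M*M) + M) + 2)*(-20) = (((M² + M²) + M) + 2)*(-20) = ((2*M² + M) + 2)*(-20) = ((M + 2*M²) + 2)*(-20) = (2 + M + 2*M²)*(-20) = -40 - 40*M² - 20*M)
(-25 + v(-11))*l(3/6) = (-25 + 0)*(-40 - 40*(3/6)² - 60/6) = -25*(-40 - 40*(3*(⅙))² - 60/6) = -25*(-40 - 40*(½)² - 20*½) = -25*(-40 - 40*¼ - 10) = -25*(-40 - 10 - 10) = -25*(-60) = 1500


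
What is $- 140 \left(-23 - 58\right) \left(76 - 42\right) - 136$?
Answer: $385424$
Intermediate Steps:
$- 140 \left(-23 - 58\right) \left(76 - 42\right) - 136 = - 140 \left(\left(-81\right) 34\right) - 136 = \left(-140\right) \left(-2754\right) - 136 = 385560 - 136 = 385424$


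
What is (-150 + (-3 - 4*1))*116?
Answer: -18212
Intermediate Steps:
(-150 + (-3 - 4*1))*116 = (-150 + (-3 - 4))*116 = (-150 - 7)*116 = -157*116 = -18212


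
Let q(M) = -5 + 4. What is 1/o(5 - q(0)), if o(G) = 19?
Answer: 1/19 ≈ 0.052632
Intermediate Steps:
q(M) = -1
1/o(5 - q(0)) = 1/19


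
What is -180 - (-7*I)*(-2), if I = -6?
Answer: -96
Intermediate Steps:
-180 - (-7*I)*(-2) = -180 - (-7*(-6))*(-2) = -180 - 42*(-2) = -180 - 1*(-84) = -180 + 84 = -96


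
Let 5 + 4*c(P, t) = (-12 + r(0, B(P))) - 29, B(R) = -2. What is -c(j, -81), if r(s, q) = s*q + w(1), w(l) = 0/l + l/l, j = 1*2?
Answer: 45/4 ≈ 11.250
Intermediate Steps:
j = 2
w(l) = 1 (w(l) = 0 + 1 = 1)
r(s, q) = 1 + q*s (r(s, q) = s*q + 1 = q*s + 1 = 1 + q*s)
c(P, t) = -45/4 (c(P, t) = -5/4 + ((-12 + (1 - 2*0)) - 29)/4 = -5/4 + ((-12 + (1 + 0)) - 29)/4 = -5/4 + ((-12 + 1) - 29)/4 = -5/4 + (-11 - 29)/4 = -5/4 + (1/4)*(-40) = -5/4 - 10 = -45/4)
-c(j, -81) = -1*(-45/4) = 45/4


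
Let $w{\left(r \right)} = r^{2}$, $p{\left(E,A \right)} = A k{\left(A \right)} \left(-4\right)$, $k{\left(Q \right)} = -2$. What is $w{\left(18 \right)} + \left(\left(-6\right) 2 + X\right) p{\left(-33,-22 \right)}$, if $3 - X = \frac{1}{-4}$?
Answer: $1864$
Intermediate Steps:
$p{\left(E,A \right)} = 8 A$ ($p{\left(E,A \right)} = A \left(-2\right) \left(-4\right) = - 2 A \left(-4\right) = 8 A$)
$X = \frac{13}{4}$ ($X = 3 - \frac{1}{-4} = 3 - - \frac{1}{4} = 3 + \frac{1}{4} = \frac{13}{4} \approx 3.25$)
$w{\left(18 \right)} + \left(\left(-6\right) 2 + X\right) p{\left(-33,-22 \right)} = 18^{2} + \left(\left(-6\right) 2 + \frac{13}{4}\right) 8 \left(-22\right) = 324 + \left(-12 + \frac{13}{4}\right) \left(-176\right) = 324 - -1540 = 324 + 1540 = 1864$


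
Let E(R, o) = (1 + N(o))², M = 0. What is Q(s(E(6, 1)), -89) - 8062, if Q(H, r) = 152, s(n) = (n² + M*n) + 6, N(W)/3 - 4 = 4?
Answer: -7910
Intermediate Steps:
N(W) = 24 (N(W) = 12 + 3*4 = 12 + 12 = 24)
E(R, o) = 625 (E(R, o) = (1 + 24)² = 25² = 625)
s(n) = 6 + n² (s(n) = (n² + 0*n) + 6 = (n² + 0) + 6 = n² + 6 = 6 + n²)
Q(s(E(6, 1)), -89) - 8062 = 152 - 8062 = -7910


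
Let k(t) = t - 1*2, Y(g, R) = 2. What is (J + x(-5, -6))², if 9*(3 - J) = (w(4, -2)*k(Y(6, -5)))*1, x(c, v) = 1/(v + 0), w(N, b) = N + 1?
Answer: 289/36 ≈ 8.0278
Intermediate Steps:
w(N, b) = 1 + N
x(c, v) = 1/v
k(t) = -2 + t (k(t) = t - 2 = -2 + t)
J = 3 (J = 3 - (1 + 4)*(-2 + 2)/9 = 3 - 5*0/9 = 3 - 0 = 3 - ⅑*0 = 3 + 0 = 3)
(J + x(-5, -6))² = (3 + 1/(-6))² = (3 - ⅙)² = (17/6)² = 289/36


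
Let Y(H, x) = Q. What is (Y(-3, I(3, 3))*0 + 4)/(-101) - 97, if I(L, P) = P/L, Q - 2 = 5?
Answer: -9801/101 ≈ -97.040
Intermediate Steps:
Q = 7 (Q = 2 + 5 = 7)
Y(H, x) = 7
(Y(-3, I(3, 3))*0 + 4)/(-101) - 97 = (7*0 + 4)/(-101) - 97 = -(0 + 4)/101 - 97 = -1/101*4 - 97 = -4/101 - 97 = -9801/101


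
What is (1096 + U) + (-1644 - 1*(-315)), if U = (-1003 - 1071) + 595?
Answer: -1712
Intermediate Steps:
U = -1479 (U = -2074 + 595 = -1479)
(1096 + U) + (-1644 - 1*(-315)) = (1096 - 1479) + (-1644 - 1*(-315)) = -383 + (-1644 + 315) = -383 - 1329 = -1712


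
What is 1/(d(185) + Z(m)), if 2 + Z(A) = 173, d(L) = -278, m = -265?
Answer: -1/107 ≈ -0.0093458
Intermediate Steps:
Z(A) = 171 (Z(A) = -2 + 173 = 171)
1/(d(185) + Z(m)) = 1/(-278 + 171) = 1/(-107) = -1/107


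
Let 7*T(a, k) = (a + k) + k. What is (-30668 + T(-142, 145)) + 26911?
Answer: -26151/7 ≈ -3735.9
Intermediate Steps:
T(a, k) = a/7 + 2*k/7 (T(a, k) = ((a + k) + k)/7 = (a + 2*k)/7 = a/7 + 2*k/7)
(-30668 + T(-142, 145)) + 26911 = (-30668 + ((⅐)*(-142) + (2/7)*145)) + 26911 = (-30668 + (-142/7 + 290/7)) + 26911 = (-30668 + 148/7) + 26911 = -214528/7 + 26911 = -26151/7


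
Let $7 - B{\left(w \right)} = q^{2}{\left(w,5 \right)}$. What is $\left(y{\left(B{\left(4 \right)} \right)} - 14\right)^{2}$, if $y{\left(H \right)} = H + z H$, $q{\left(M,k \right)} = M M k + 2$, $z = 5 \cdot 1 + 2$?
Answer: $2889062500$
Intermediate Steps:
$z = 7$ ($z = 5 + 2 = 7$)
$q{\left(M,k \right)} = 2 + k M^{2}$ ($q{\left(M,k \right)} = M^{2} k + 2 = k M^{2} + 2 = 2 + k M^{2}$)
$B{\left(w \right)} = 7 - \left(2 + 5 w^{2}\right)^{2}$
$y{\left(H \right)} = 8 H$ ($y{\left(H \right)} = H + 7 H = 8 H$)
$\left(y{\left(B{\left(4 \right)} \right)} - 14\right)^{2} = \left(8 \left(7 - \left(2 + 5 \cdot 4^{2}\right)^{2}\right) - 14\right)^{2} = \left(8 \left(7 - \left(2 + 5 \cdot 16\right)^{2}\right) - 14\right)^{2} = \left(8 \left(7 - \left(2 + 80\right)^{2}\right) - 14\right)^{2} = \left(8 \left(7 - 82^{2}\right) - 14\right)^{2} = \left(8 \left(7 - 6724\right) - 14\right)^{2} = \left(8 \left(-6717\right) - 14\right)^{2} = \left(-53736 - 14\right)^{2} = \left(-53750\right)^{2} = 2889062500$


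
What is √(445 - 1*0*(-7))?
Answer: √445 ≈ 21.095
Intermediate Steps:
√(445 - 1*0*(-7)) = √(445 + 0*(-7)) = √(445 + 0) = √445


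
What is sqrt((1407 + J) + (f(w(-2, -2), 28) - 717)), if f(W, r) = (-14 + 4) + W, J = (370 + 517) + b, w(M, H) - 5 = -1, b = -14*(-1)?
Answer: sqrt(1585) ≈ 39.812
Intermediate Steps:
b = 14
w(M, H) = 4 (w(M, H) = 5 - 1 = 4)
J = 901 (J = (370 + 517) + 14 = 887 + 14 = 901)
f(W, r) = -10 + W
sqrt((1407 + J) + (f(w(-2, -2), 28) - 717)) = sqrt((1407 + 901) + ((-10 + 4) - 717)) = sqrt(2308 + (-6 - 717)) = sqrt(2308 - 723) = sqrt(1585)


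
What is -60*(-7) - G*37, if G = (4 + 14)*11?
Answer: -6906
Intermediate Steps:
G = 198 (G = 18*11 = 198)
-60*(-7) - G*37 = -60*(-7) - 198*37 = 420 - 1*7326 = 420 - 7326 = -6906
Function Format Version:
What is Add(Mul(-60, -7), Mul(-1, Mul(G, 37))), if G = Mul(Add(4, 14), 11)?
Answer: -6906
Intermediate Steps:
G = 198 (G = Mul(18, 11) = 198)
Add(Mul(-60, -7), Mul(-1, Mul(G, 37))) = Add(Mul(-60, -7), Mul(-1, Mul(198, 37))) = Add(420, Mul(-1, 7326)) = Add(420, -7326) = -6906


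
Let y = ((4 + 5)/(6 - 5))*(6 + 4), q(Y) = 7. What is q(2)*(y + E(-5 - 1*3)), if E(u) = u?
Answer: 574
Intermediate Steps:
y = 90 (y = (9/1)*10 = (9*1)*10 = 9*10 = 90)
q(2)*(y + E(-5 - 1*3)) = 7*(90 + (-5 - 1*3)) = 7*(90 + (-5 - 3)) = 7*(90 - 8) = 7*82 = 574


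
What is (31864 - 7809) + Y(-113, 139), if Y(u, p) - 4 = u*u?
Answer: 36828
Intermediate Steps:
Y(u, p) = 4 + u² (Y(u, p) = 4 + u*u = 4 + u²)
(31864 - 7809) + Y(-113, 139) = (31864 - 7809) + (4 + (-113)²) = 24055 + (4 + 12769) = 24055 + 12773 = 36828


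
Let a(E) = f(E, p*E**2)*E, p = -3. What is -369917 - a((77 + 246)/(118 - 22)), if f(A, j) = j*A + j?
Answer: -10458804807311/28311552 ≈ -3.6942e+5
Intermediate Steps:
f(A, j) = j + A*j (f(A, j) = A*j + j = j + A*j)
a(E) = -3*E**3*(1 + E) (a(E) = ((-3*E**2)*(1 + E))*E = (-3*E**2*(1 + E))*E = -3*E**3*(1 + E))
-369917 - a((77 + 246)/(118 - 22)) = -369917 - 3*((77 + 246)/(118 - 22))**3*(-1 - (77 + 246)/(118 - 22)) = -369917 - 3*(323/96)**3*(-1 - 323/96) = -369917 - 3*(323*(1/96))**3*(-1 - 323/96) = -369917 - 3*(323/96)**3*(-1 - 1*323/96) = -369917 - 3*33698267*(-1 - 323/96)/884736 = -369917 - 3*33698267*(-419)/(884736*96) = -369917 - 1*(-14119573873/28311552) = -369917 + 14119573873/28311552 = -10458804807311/28311552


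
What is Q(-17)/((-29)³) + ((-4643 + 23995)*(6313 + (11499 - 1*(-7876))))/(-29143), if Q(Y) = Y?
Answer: -12124117143033/710768627 ≈ -17058.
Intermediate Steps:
Q(-17)/((-29)³) + ((-4643 + 23995)*(6313 + (11499 - 1*(-7876))))/(-29143) = -17/((-29)³) + ((-4643 + 23995)*(6313 + (11499 - 1*(-7876))))/(-29143) = -17/(-24389) + (19352*(6313 + (11499 + 7876)))*(-1/29143) = -17*(-1/24389) + (19352*(6313 + 19375))*(-1/29143) = 17/24389 + (19352*25688)*(-1/29143) = 17/24389 + 497114176*(-1/29143) = 17/24389 - 497114176/29143 = -12124117143033/710768627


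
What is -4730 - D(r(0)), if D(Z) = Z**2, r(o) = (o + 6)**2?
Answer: -6026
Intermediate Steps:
r(o) = (6 + o)**2
-4730 - D(r(0)) = -4730 - ((6 + 0)**2)**2 = -4730 - (6**2)**2 = -4730 - 1*36**2 = -4730 - 1*1296 = -4730 - 1296 = -6026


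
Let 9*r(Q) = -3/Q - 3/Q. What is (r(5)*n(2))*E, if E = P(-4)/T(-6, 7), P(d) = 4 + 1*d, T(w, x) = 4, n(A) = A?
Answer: 0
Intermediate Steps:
P(d) = 4 + d
E = 0 (E = (4 - 4)/4 = 0*(¼) = 0)
r(Q) = -2/(3*Q) (r(Q) = (-3/Q - 3/Q)/9 = (-6/Q)/9 = -2/(3*Q))
(r(5)*n(2))*E = (-⅔/5*2)*0 = (-⅔*⅕*2)*0 = -2/15*2*0 = -4/15*0 = 0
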